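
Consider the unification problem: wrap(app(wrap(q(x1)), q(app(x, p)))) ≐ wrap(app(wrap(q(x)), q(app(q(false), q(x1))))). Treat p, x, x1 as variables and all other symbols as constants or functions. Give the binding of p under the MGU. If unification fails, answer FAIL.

q(q(false))

Decompose wrap/1: app(wrap(q(x1)), q(app(x, p))) ≐ app(wrap(q(x)), q(app(q(false), q(x1)))).
Decompose app/2: wrap(q(x1)) ≐ wrap(q(x)),  q(app(x, p)) ≐ q(app(q(false), q(x1))).
Decompose wrap/1: q(x1) ≐ q(x).
Decompose q/1: x1 ≐ x.
Bind x1 := x; substituting into the remaining equation gives: q(app(x, p)) ≐ q(app(q(false), q(x))).
Decompose q/1: app(x, p) ≐ app(q(false), q(x)).
Decompose app/2: x ≐ q(false),  p ≐ q(x).
Bind x := q(false); substituting into the remaining equation gives: p ≐ q(q(false)). Substituting into the earlier binding gives x1 := q(false).
Bind p := q(q(false)).
MGU = { x1 ↦ q(false), x ↦ q(false), p ↦ q(q(false)) }, so p ↦ q(q(false)).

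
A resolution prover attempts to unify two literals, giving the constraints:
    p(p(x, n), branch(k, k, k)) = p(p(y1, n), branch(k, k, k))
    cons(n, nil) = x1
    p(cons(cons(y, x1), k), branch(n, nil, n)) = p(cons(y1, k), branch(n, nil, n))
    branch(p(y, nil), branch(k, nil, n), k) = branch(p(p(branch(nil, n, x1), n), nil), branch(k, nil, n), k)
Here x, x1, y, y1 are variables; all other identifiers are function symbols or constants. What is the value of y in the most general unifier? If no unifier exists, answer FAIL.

Decompose p/2: p(x, n) = p(y1, n),  branch(k, k, k) = branch(k, k, k).
Decompose p/2: x = y1,  n = n.
Bind x := y1; no other remaining equation mentions x.
Delete trivial equation n = n.
Delete trivial equation branch(k, k, k) = branch(k, k, k).
Bind x1 := cons(n, nil); substituting into the remaining equations gives: p(cons(cons(y, cons(n, nil)), k), branch(n, nil, n)) = p(cons(y1, k), branch(n, nil, n)),  branch(p(y, nil), branch(k, nil, n), k) = branch(p(p(branch(nil, n, cons(n, nil)), n), nil), branch(k, nil, n), k).
Decompose p/2: cons(cons(y, cons(n, nil)), k) = cons(y1, k),  branch(n, nil, n) = branch(n, nil, n).
Decompose cons/2: cons(y, cons(n, nil)) = y1,  k = k.
Bind y1 := cons(y, cons(n, nil)); no other remaining equation mentions y1. Substituting into the earlier binding gives x := cons(y, cons(n, nil)).
Delete trivial equation k = k.
Delete trivial equation branch(n, nil, n) = branch(n, nil, n).
Decompose branch/3: p(y, nil) = p(p(branch(nil, n, cons(n, nil)), n), nil),  branch(k, nil, n) = branch(k, nil, n),  k = k.
Decompose p/2: y = p(branch(nil, n, cons(n, nil)), n),  nil = nil.
Bind y := p(branch(nil, n, cons(n, nil)), n); no other remaining equation mentions y. Substituting into the earlier bindings gives x := cons(p(branch(nil, n, cons(n, nil)), n), cons(n, nil)), y1 := cons(p(branch(nil, n, cons(n, nil)), n), cons(n, nil)).
Delete trivial equation nil = nil.
Delete trivial equation branch(k, nil, n) = branch(k, nil, n).
Delete trivial equation k = k.
MGU = { x -> cons(p(branch(nil, n, cons(n, nil)), n), cons(n, nil)), x1 -> cons(n, nil), y1 -> cons(p(branch(nil, n, cons(n, nil)), n), cons(n, nil)), y -> p(branch(nil, n, cons(n, nil)), n) }, so y -> p(branch(nil, n, cons(n, nil)), n).

p(branch(nil, n, cons(n, nil)), n)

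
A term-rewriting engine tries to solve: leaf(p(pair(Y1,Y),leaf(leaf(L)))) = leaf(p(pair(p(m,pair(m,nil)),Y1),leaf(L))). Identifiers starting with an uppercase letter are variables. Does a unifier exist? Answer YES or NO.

NO

Decompose leaf/1: p(pair(Y1,Y),leaf(leaf(L))) = p(pair(p(m,pair(m,nil)),Y1),leaf(L)).
Decompose p/2: pair(Y1,Y) = pair(p(m,pair(m,nil)),Y1),  leaf(leaf(L)) = leaf(L).
Decompose pair/2: Y1 = p(m,pair(m,nil)),  Y = Y1.
Bind Y1 := p(m,pair(m,nil)); substituting into the one remaining equation that mentions Y1 gives: Y = p(m,pair(m,nil)).
Bind Y := p(m,pair(m,nil)); no other remaining equation mentions Y.
Decompose leaf/1: leaf(L) = L.
Occurs check fails: L occurs in leaf(L); the equation L = leaf(L) has no finite solution.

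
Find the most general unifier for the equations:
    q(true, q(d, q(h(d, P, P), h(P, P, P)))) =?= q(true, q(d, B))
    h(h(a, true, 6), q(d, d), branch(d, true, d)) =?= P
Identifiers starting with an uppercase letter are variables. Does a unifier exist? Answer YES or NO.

YES

Decompose q/2: true =?= true,  q(d, q(h(d, P, P), h(P, P, P))) =?= q(d, B).
Delete trivial equation true =?= true.
Decompose q/2: d =?= d,  q(h(d, P, P), h(P, P, P)) =?= B.
Delete trivial equation d =?= d.
Bind B := q(h(d, P, P), h(P, P, P)); no other remaining equation mentions B.
Bind P := h(h(a, true, 6), q(d, d), branch(d, true, d)). Substituting into the earlier binding gives B := q(h(d, h(h(a, true, 6), q(d, d), branch(d, true, d)), h(h(a, true, 6), q(d, d), branch(d, true, d))), h(h(h(a, true, 6), q(d, d), branch(d, true, d)), h(h(a, true, 6), q(d, d), branch(d, true, d)), h(h(a, true, 6), q(d, d), branch(d, true, d)))).
No equations remain and no clash or occurs-check failure arose, so a unifier exists.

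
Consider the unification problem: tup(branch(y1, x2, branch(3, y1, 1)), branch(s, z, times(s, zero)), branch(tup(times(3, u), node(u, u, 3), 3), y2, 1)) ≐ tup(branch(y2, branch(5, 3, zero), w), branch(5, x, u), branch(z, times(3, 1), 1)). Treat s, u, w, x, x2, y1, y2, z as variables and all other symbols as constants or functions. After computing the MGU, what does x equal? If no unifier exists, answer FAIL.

Decompose tup/3: branch(y1, x2, branch(3, y1, 1)) ≐ branch(y2, branch(5, 3, zero), w),  branch(s, z, times(s, zero)) ≐ branch(5, x, u),  branch(tup(times(3, u), node(u, u, 3), 3), y2, 1) ≐ branch(z, times(3, 1), 1).
Decompose branch/3: y1 ≐ y2,  x2 ≐ branch(5, 3, zero),  branch(3, y1, 1) ≐ w.
Bind y1 := y2; substituting into the one remaining equation that mentions y1 gives: branch(3, y2, 1) ≐ w.
Bind x2 := branch(5, 3, zero); no other remaining equation mentions x2.
Bind w := branch(3, y2, 1); no other remaining equation mentions w.
Decompose branch/3: s ≐ 5,  z ≐ x,  times(s, zero) ≐ u.
Bind s := 5; substituting into the one remaining equation that mentions s gives: times(5, zero) ≐ u.
Bind z := x; substituting into the one remaining equation that mentions z gives: branch(tup(times(3, u), node(u, u, 3), 3), y2, 1) ≐ branch(x, times(3, 1), 1).
Bind u := times(5, zero); substituting into the remaining equation gives: branch(tup(times(3, times(5, zero)), node(times(5, zero), times(5, zero), 3), 3), y2, 1) ≐ branch(x, times(3, 1), 1).
Decompose branch/3: tup(times(3, times(5, zero)), node(times(5, zero), times(5, zero), 3), 3) ≐ x,  y2 ≐ times(3, 1),  1 ≐ 1.
Bind x := tup(times(3, times(5, zero)), node(times(5, zero), times(5, zero), 3), 3); no other remaining equation mentions x. Substituting into the earlier binding gives z := tup(times(3, times(5, zero)), node(times(5, zero), times(5, zero), 3), 3).
Bind y2 := times(3, 1); no other remaining equation mentions y2. Substituting into the earlier bindings gives y1 := times(3, 1), w := branch(3, times(3, 1), 1).
Delete trivial equation 1 ≐ 1.
MGU = { y1 -> times(3, 1), x2 -> branch(5, 3, zero), w -> branch(3, times(3, 1), 1), s -> 5, z -> tup(times(3, times(5, zero)), node(times(5, zero), times(5, zero), 3), 3), u -> times(5, zero), x -> tup(times(3, times(5, zero)), node(times(5, zero), times(5, zero), 3), 3), y2 -> times(3, 1) }, so x -> tup(times(3, times(5, zero)), node(times(5, zero), times(5, zero), 3), 3).

tup(times(3, times(5, zero)), node(times(5, zero), times(5, zero), 3), 3)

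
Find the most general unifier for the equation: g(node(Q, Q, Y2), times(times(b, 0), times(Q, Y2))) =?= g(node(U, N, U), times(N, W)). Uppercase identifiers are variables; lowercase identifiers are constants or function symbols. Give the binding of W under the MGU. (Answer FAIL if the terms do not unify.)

Decompose g/2: node(Q, Q, Y2) =?= node(U, N, U),  times(times(b, 0), times(Q, Y2)) =?= times(N, W).
Decompose node/3: Q =?= U,  Q =?= N,  Y2 =?= U.
Bind Q := U; substituting into the 2 remaining equations that mention Q gives: U =?= N,  times(times(b, 0), times(U, Y2)) =?= times(N, W).
Bind U := N; substituting into the remaining equations gives: Y2 =?= N,  times(times(b, 0), times(N, Y2)) =?= times(N, W). Substituting into the earlier binding gives Q := N.
Bind Y2 := N; substituting into the remaining equation gives: times(times(b, 0), times(N, N)) =?= times(N, W).
Decompose times/2: times(b, 0) =?= N,  times(N, N) =?= W.
Bind N := times(b, 0); substituting into the remaining equation gives: times(times(b, 0), times(b, 0)) =?= W. Substituting into the earlier bindings gives Q := times(b, 0), U := times(b, 0), Y2 := times(b, 0).
Bind W := times(times(b, 0), times(b, 0)).
MGU = { Q -> times(b, 0), U -> times(b, 0), Y2 -> times(b, 0), N -> times(b, 0), W -> times(times(b, 0), times(b, 0)) }, so W -> times(times(b, 0), times(b, 0)).

times(times(b, 0), times(b, 0))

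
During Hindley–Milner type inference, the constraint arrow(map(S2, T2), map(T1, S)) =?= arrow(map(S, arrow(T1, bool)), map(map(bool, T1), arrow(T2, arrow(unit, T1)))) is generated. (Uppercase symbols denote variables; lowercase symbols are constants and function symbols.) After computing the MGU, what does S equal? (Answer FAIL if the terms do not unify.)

FAIL

Decompose arrow/2: map(S2, T2) =?= map(S, arrow(T1, bool)),  map(T1, S) =?= map(map(bool, T1), arrow(T2, arrow(unit, T1))).
Decompose map/2: S2 =?= S,  T2 =?= arrow(T1, bool).
Bind S2 := S; no other remaining equation mentions S2.
Bind T2 := arrow(T1, bool); substituting into the remaining equation gives: map(T1, S) =?= map(map(bool, T1), arrow(arrow(T1, bool), arrow(unit, T1))).
Decompose map/2: T1 =?= map(bool, T1),  S =?= arrow(arrow(T1, bool), arrow(unit, T1)).
Occurs check fails: T1 occurs in map(bool, T1); the equation T1 =?= map(bool, T1) has no finite solution.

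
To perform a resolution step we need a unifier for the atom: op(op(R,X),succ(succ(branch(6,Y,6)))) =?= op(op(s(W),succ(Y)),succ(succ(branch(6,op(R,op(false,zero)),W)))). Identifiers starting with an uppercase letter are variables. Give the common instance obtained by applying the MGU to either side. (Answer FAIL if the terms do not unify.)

Decompose op/2: op(R,X) =?= op(s(W),succ(Y)),  succ(succ(branch(6,Y,6))) =?= succ(succ(branch(6,op(R,op(false,zero)),W))).
Decompose op/2: R =?= s(W),  X =?= succ(Y).
Bind R := s(W); substituting into the one remaining equation that mentions R gives: succ(succ(branch(6,Y,6))) =?= succ(succ(branch(6,op(s(W),op(false,zero)),W))).
Bind X := succ(Y); no other remaining equation mentions X.
Decompose succ/1: succ(branch(6,Y,6)) =?= succ(branch(6,op(s(W),op(false,zero)),W)).
Decompose succ/1: branch(6,Y,6) =?= branch(6,op(s(W),op(false,zero)),W).
Decompose branch/3: 6 =?= 6,  Y =?= op(s(W),op(false,zero)),  6 =?= W.
Delete trivial equation 6 =?= 6.
Bind Y := op(s(W),op(false,zero)); no other remaining equation mentions Y. Substituting into the earlier binding gives X := succ(op(s(W),op(false,zero))).
Bind W := 6. Substituting into the earlier bindings gives R := s(6), X := succ(op(s(6),op(false,zero))), Y := op(s(6),op(false,zero)).
Applying the MGU to either side gives op(op(s(6),succ(op(s(6),op(false,zero)))),succ(succ(branch(6,op(s(6),op(false,zero)),6)))).

op(op(s(6),succ(op(s(6),op(false,zero)))),succ(succ(branch(6,op(s(6),op(false,zero)),6))))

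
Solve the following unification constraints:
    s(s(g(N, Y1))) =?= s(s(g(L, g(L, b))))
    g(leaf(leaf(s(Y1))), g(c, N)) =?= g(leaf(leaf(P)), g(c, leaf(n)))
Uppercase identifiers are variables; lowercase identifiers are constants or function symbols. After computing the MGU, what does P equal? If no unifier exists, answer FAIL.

s(g(leaf(n), b))

Decompose s/1: s(g(N, Y1)) =?= s(g(L, g(L, b))).
Decompose s/1: g(N, Y1) =?= g(L, g(L, b)).
Decompose g/2: N =?= L,  Y1 =?= g(L, b).
Bind N := L; substituting into the one remaining equation that mentions N gives: g(leaf(leaf(s(Y1))), g(c, L)) =?= g(leaf(leaf(P)), g(c, leaf(n))).
Bind Y1 := g(L, b); substituting into the remaining equation gives: g(leaf(leaf(s(g(L, b)))), g(c, L)) =?= g(leaf(leaf(P)), g(c, leaf(n))).
Decompose g/2: leaf(leaf(s(g(L, b)))) =?= leaf(leaf(P)),  g(c, L) =?= g(c, leaf(n)).
Decompose leaf/1: leaf(s(g(L, b))) =?= leaf(P).
Decompose leaf/1: s(g(L, b)) =?= P.
Bind P := s(g(L, b)); no other remaining equation mentions P.
Decompose g/2: c =?= c,  L =?= leaf(n).
Delete trivial equation c =?= c.
Bind L := leaf(n). Substituting into the earlier bindings gives N := leaf(n), Y1 := g(leaf(n), b), P := s(g(leaf(n), b)).
MGU = { N -> leaf(n), Y1 -> g(leaf(n), b), P -> s(g(leaf(n), b)), L -> leaf(n) }, so P -> s(g(leaf(n), b)).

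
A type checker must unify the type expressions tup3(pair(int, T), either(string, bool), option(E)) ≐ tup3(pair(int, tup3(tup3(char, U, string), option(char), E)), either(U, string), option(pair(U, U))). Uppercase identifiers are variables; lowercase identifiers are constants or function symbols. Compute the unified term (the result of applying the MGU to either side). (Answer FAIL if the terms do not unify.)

FAIL

Decompose tup3/3: pair(int, T) ≐ pair(int, tup3(tup3(char, U, string), option(char), E)),  either(string, bool) ≐ either(U, string),  option(E) ≐ option(pair(U, U)).
Decompose pair/2: int ≐ int,  T ≐ tup3(tup3(char, U, string), option(char), E).
Delete trivial equation int ≐ int.
Bind T := tup3(tup3(char, U, string), option(char), E); no other remaining equation mentions T.
Decompose either/2: string ≐ U,  bool ≐ string.
Bind U := string; substituting into the one remaining equation that mentions U gives: option(E) ≐ option(pair(string, string)). Substituting into the earlier binding gives T := tup3(tup3(char, string, string), option(char), E).
Clash: constants bool and string differ; no unifier exists.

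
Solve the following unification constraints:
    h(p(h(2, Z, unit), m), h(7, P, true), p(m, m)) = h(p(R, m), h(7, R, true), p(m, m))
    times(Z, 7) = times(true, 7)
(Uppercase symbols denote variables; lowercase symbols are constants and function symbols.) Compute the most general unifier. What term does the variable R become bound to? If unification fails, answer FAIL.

Decompose h/3: p(h(2, Z, unit), m) = p(R, m),  h(7, P, true) = h(7, R, true),  p(m, m) = p(m, m).
Decompose p/2: h(2, Z, unit) = R,  m = m.
Bind R := h(2, Z, unit); substituting into the one remaining equation that mentions R gives: h(7, P, true) = h(7, h(2, Z, unit), true).
Delete trivial equation m = m.
Decompose h/3: 7 = 7,  P = h(2, Z, unit),  true = true.
Delete trivial equation 7 = 7.
Bind P := h(2, Z, unit); no other remaining equation mentions P.
Delete trivial equation true = true.
Delete trivial equation p(m, m) = p(m, m).
Decompose times/2: Z = true,  7 = 7.
Bind Z := true; no other remaining equation mentions Z. Substituting into the earlier bindings gives R := h(2, true, unit), P := h(2, true, unit).
Delete trivial equation 7 = 7.
MGU = { R -> h(2, true, unit), P -> h(2, true, unit), Z -> true }, so R -> h(2, true, unit).

h(2, true, unit)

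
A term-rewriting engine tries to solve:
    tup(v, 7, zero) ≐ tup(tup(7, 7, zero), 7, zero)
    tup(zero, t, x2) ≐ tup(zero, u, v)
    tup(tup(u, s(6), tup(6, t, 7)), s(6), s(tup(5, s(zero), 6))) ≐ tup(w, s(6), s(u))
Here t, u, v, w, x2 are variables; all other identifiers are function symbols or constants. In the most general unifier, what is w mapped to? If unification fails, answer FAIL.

tup(tup(5, s(zero), 6), s(6), tup(6, tup(5, s(zero), 6), 7))

Decompose tup/3: v ≐ tup(7, 7, zero),  7 ≐ 7,  zero ≐ zero.
Bind v := tup(7, 7, zero); substituting into the one remaining equation that mentions v gives: tup(zero, t, x2) ≐ tup(zero, u, tup(7, 7, zero)).
Delete trivial equation 7 ≐ 7.
Delete trivial equation zero ≐ zero.
Decompose tup/3: zero ≐ zero,  t ≐ u,  x2 ≐ tup(7, 7, zero).
Delete trivial equation zero ≐ zero.
Bind t := u; substituting into the one remaining equation that mentions t gives: tup(tup(u, s(6), tup(6, u, 7)), s(6), s(tup(5, s(zero), 6))) ≐ tup(w, s(6), s(u)).
Bind x2 := tup(7, 7, zero); no other remaining equation mentions x2.
Decompose tup/3: tup(u, s(6), tup(6, u, 7)) ≐ w,  s(6) ≐ s(6),  s(tup(5, s(zero), 6)) ≐ s(u).
Bind w := tup(u, s(6), tup(6, u, 7)); no other remaining equation mentions w.
Delete trivial equation s(6) ≐ s(6).
Decompose s/1: tup(5, s(zero), 6) ≐ u.
Bind u := tup(5, s(zero), 6). Substituting into the earlier bindings gives t := tup(5, s(zero), 6), w := tup(tup(5, s(zero), 6), s(6), tup(6, tup(5, s(zero), 6), 7)).
MGU = { v ↦ tup(7, 7, zero), t ↦ tup(5, s(zero), 6), x2 ↦ tup(7, 7, zero), w ↦ tup(tup(5, s(zero), 6), s(6), tup(6, tup(5, s(zero), 6), 7)), u ↦ tup(5, s(zero), 6) }, so w ↦ tup(tup(5, s(zero), 6), s(6), tup(6, tup(5, s(zero), 6), 7)).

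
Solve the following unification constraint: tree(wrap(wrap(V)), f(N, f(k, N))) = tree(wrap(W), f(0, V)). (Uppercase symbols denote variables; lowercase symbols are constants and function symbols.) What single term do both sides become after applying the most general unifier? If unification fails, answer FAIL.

Decompose tree/2: wrap(wrap(V)) = wrap(W),  f(N, f(k, N)) = f(0, V).
Decompose wrap/1: wrap(V) = W.
Bind W := wrap(V); no other remaining equation mentions W.
Decompose f/2: N = 0,  f(k, N) = V.
Bind N := 0; substituting into the remaining equation gives: f(k, 0) = V.
Bind V := f(k, 0). Substituting into the earlier binding gives W := wrap(f(k, 0)).
Applying the MGU to either side gives tree(wrap(wrap(f(k, 0))), f(0, f(k, 0))).

tree(wrap(wrap(f(k, 0))), f(0, f(k, 0)))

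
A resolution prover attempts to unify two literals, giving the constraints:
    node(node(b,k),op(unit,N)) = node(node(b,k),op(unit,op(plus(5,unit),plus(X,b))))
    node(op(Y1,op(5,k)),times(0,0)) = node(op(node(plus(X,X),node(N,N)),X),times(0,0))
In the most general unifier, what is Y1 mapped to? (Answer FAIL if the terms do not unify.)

node(plus(op(5,k),op(5,k)),node(op(plus(5,unit),plus(op(5,k),b)),op(plus(5,unit),plus(op(5,k),b))))

Decompose node/2: node(b,k) = node(b,k),  op(unit,N) = op(unit,op(plus(5,unit),plus(X,b))).
Delete trivial equation node(b,k) = node(b,k).
Decompose op/2: unit = unit,  N = op(plus(5,unit),plus(X,b)).
Delete trivial equation unit = unit.
Bind N := op(plus(5,unit),plus(X,b)); substituting into the remaining equation gives: node(op(Y1,op(5,k)),times(0,0)) = node(op(node(plus(X,X),node(op(plus(5,unit),plus(X,b)),op(plus(5,unit),plus(X,b)))),X),times(0,0)).
Decompose node/2: op(Y1,op(5,k)) = op(node(plus(X,X),node(op(plus(5,unit),plus(X,b)),op(plus(5,unit),plus(X,b)))),X),  times(0,0) = times(0,0).
Decompose op/2: Y1 = node(plus(X,X),node(op(plus(5,unit),plus(X,b)),op(plus(5,unit),plus(X,b)))),  op(5,k) = X.
Bind Y1 := node(plus(X,X),node(op(plus(5,unit),plus(X,b)),op(plus(5,unit),plus(X,b)))); no other remaining equation mentions Y1.
Bind X := op(5,k); no other remaining equation mentions X. Substituting into the earlier bindings gives N := op(plus(5,unit),plus(op(5,k),b)), Y1 := node(plus(op(5,k),op(5,k)),node(op(plus(5,unit),plus(op(5,k),b)),op(plus(5,unit),plus(op(5,k),b)))).
Delete trivial equation times(0,0) = times(0,0).
MGU = { N -> op(plus(5,unit),plus(op(5,k),b)), Y1 -> node(plus(op(5,k),op(5,k)),node(op(plus(5,unit),plus(op(5,k),b)),op(plus(5,unit),plus(op(5,k),b)))), X -> op(5,k) }, so Y1 -> node(plus(op(5,k),op(5,k)),node(op(plus(5,unit),plus(op(5,k),b)),op(plus(5,unit),plus(op(5,k),b)))).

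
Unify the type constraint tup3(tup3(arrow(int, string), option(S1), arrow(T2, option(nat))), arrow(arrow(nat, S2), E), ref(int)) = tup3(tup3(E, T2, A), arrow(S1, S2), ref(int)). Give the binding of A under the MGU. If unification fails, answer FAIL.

Decompose tup3/3: tup3(arrow(int, string), option(S1), arrow(T2, option(nat))) = tup3(E, T2, A),  arrow(arrow(nat, S2), E) = arrow(S1, S2),  ref(int) = ref(int).
Decompose tup3/3: arrow(int, string) = E,  option(S1) = T2,  arrow(T2, option(nat)) = A.
Bind E := arrow(int, string); substituting into the one remaining equation that mentions E gives: arrow(arrow(nat, S2), arrow(int, string)) = arrow(S1, S2).
Bind T2 := option(S1); substituting into the one remaining equation that mentions T2 gives: arrow(option(S1), option(nat)) = A.
Bind A := arrow(option(S1), option(nat)); no other remaining equation mentions A.
Decompose arrow/2: arrow(nat, S2) = S1,  arrow(int, string) = S2.
Bind S1 := arrow(nat, S2); no other remaining equation mentions S1. Substituting into the earlier bindings gives T2 := option(arrow(nat, S2)), A := arrow(option(arrow(nat, S2)), option(nat)).
Bind S2 := arrow(int, string); no other remaining equation mentions S2. Substituting into the earlier bindings gives T2 := option(arrow(nat, arrow(int, string))), A := arrow(option(arrow(nat, arrow(int, string))), option(nat)), S1 := arrow(nat, arrow(int, string)).
Delete trivial equation ref(int) = ref(int).
MGU = { E := arrow(int, string), T2 := option(arrow(nat, arrow(int, string))), A := arrow(option(arrow(nat, arrow(int, string))), option(nat)), S1 := arrow(nat, arrow(int, string)), S2 := arrow(int, string) }, so A := arrow(option(arrow(nat, arrow(int, string))), option(nat)).

arrow(option(arrow(nat, arrow(int, string))), option(nat))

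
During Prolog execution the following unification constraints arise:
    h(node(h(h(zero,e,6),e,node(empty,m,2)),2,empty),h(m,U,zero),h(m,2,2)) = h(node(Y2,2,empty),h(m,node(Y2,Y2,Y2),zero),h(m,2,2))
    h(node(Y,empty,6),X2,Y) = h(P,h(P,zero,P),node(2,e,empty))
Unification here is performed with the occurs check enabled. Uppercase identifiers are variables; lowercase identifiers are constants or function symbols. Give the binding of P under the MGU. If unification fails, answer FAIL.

node(node(2,e,empty),empty,6)

Decompose h/3: node(h(h(zero,e,6),e,node(empty,m,2)),2,empty) = node(Y2,2,empty),  h(m,U,zero) = h(m,node(Y2,Y2,Y2),zero),  h(m,2,2) = h(m,2,2).
Decompose node/3: h(h(zero,e,6),e,node(empty,m,2)) = Y2,  2 = 2,  empty = empty.
Bind Y2 := h(h(zero,e,6),e,node(empty,m,2)); substituting into the one remaining equation that mentions Y2 gives: h(m,U,zero) = h(m,node(h(h(zero,e,6),e,node(empty,m,2)),h(h(zero,e,6),e,node(empty,m,2)),h(h(zero,e,6),e,node(empty,m,2))),zero).
Delete trivial equation 2 = 2.
Delete trivial equation empty = empty.
Decompose h/3: m = m,  U = node(h(h(zero,e,6),e,node(empty,m,2)),h(h(zero,e,6),e,node(empty,m,2)),h(h(zero,e,6),e,node(empty,m,2))),  zero = zero.
Delete trivial equation m = m.
Bind U := node(h(h(zero,e,6),e,node(empty,m,2)),h(h(zero,e,6),e,node(empty,m,2)),h(h(zero,e,6),e,node(empty,m,2))); no other remaining equation mentions U.
Delete trivial equation zero = zero.
Delete trivial equation h(m,2,2) = h(m,2,2).
Decompose h/3: node(Y,empty,6) = P,  X2 = h(P,zero,P),  Y = node(2,e,empty).
Bind P := node(Y,empty,6); substituting into the one remaining equation that mentions P gives: X2 = h(node(Y,empty,6),zero,node(Y,empty,6)).
Bind X2 := h(node(Y,empty,6),zero,node(Y,empty,6)); no other remaining equation mentions X2.
Bind Y := node(2,e,empty). Substituting into the earlier bindings gives P := node(node(2,e,empty),empty,6), X2 := h(node(node(2,e,empty),empty,6),zero,node(node(2,e,empty),empty,6)).
MGU = { Y2 -> h(h(zero,e,6),e,node(empty,m,2)), U -> node(h(h(zero,e,6),e,node(empty,m,2)),h(h(zero,e,6),e,node(empty,m,2)),h(h(zero,e,6),e,node(empty,m,2))), P -> node(node(2,e,empty),empty,6), X2 -> h(node(node(2,e,empty),empty,6),zero,node(node(2,e,empty),empty,6)), Y -> node(2,e,empty) }, so P -> node(node(2,e,empty),empty,6).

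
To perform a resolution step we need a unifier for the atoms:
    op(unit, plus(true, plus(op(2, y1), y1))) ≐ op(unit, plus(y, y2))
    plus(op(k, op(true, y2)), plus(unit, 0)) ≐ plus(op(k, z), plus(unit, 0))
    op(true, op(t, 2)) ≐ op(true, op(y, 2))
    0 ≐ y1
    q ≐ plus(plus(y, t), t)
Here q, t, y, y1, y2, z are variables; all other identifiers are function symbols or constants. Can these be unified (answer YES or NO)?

YES

Decompose op/2: unit ≐ unit,  plus(true, plus(op(2, y1), y1)) ≐ plus(y, y2).
Delete trivial equation unit ≐ unit.
Decompose plus/2: true ≐ y,  plus(op(2, y1), y1) ≐ y2.
Bind y := true; substituting into the 2 remaining equations that mention y gives: op(true, op(t, 2)) ≐ op(true, op(true, 2)),  q ≐ plus(plus(true, t), t).
Bind y2 := plus(op(2, y1), y1); substituting into the one remaining equation that mentions y2 gives: plus(op(k, op(true, plus(op(2, y1), y1))), plus(unit, 0)) ≐ plus(op(k, z), plus(unit, 0)).
Decompose plus/2: op(k, op(true, plus(op(2, y1), y1))) ≐ op(k, z),  plus(unit, 0) ≐ plus(unit, 0).
Decompose op/2: k ≐ k,  op(true, plus(op(2, y1), y1)) ≐ z.
Delete trivial equation k ≐ k.
Bind z := op(true, plus(op(2, y1), y1)); no other remaining equation mentions z.
Delete trivial equation plus(unit, 0) ≐ plus(unit, 0).
Decompose op/2: true ≐ true,  op(t, 2) ≐ op(true, 2).
Delete trivial equation true ≐ true.
Decompose op/2: t ≐ true,  2 ≐ 2.
Bind t := true; substituting into the one remaining equation that mentions t gives: q ≐ plus(plus(true, true), true).
Delete trivial equation 2 ≐ 2.
Bind y1 := 0; no other remaining equation mentions y1. Substituting into the earlier bindings gives y2 := plus(op(2, 0), 0), z := op(true, plus(op(2, 0), 0)).
Bind q := plus(plus(true, true), true).
No equations remain and no clash or occurs-check failure arose, so a unifier exists.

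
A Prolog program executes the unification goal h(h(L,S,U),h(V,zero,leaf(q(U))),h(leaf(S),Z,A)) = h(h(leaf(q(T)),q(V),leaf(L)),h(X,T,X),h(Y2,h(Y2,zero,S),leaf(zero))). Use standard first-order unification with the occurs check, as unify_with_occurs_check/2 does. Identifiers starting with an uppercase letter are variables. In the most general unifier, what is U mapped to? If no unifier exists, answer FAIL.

Decompose h/3: h(L,S,U) = h(leaf(q(T)),q(V),leaf(L)),  h(V,zero,leaf(q(U))) = h(X,T,X),  h(leaf(S),Z,A) = h(Y2,h(Y2,zero,S),leaf(zero)).
Decompose h/3: L = leaf(q(T)),  S = q(V),  U = leaf(L).
Bind L := leaf(q(T)); substituting into the one remaining equation that mentions L gives: U = leaf(leaf(q(T))).
Bind S := q(V); substituting into the one remaining equation that mentions S gives: h(leaf(q(V)),Z,A) = h(Y2,h(Y2,zero,q(V)),leaf(zero)).
Bind U := leaf(leaf(q(T))); substituting into the one remaining equation that mentions U gives: h(V,zero,leaf(q(leaf(leaf(q(T)))))) = h(X,T,X).
Decompose h/3: V = X,  zero = T,  leaf(q(leaf(leaf(q(T))))) = X.
Bind V := X; substituting into the one remaining equation that mentions V gives: h(leaf(q(X)),Z,A) = h(Y2,h(Y2,zero,q(X)),leaf(zero)). Substituting into the earlier binding gives S := q(X).
Bind T := zero; substituting into the one remaining equation that mentions T gives: leaf(q(leaf(leaf(q(zero))))) = X. Substituting into the earlier bindings gives L := leaf(q(zero)), U := leaf(leaf(q(zero))).
Bind X := leaf(q(leaf(leaf(q(zero))))); substituting into the remaining equation gives: h(leaf(q(leaf(q(leaf(leaf(q(zero))))))),Z,A) = h(Y2,h(Y2,zero,q(leaf(q(leaf(leaf(q(zero))))))),leaf(zero)). Substituting into the earlier bindings gives S := q(leaf(q(leaf(leaf(q(zero)))))), V := leaf(q(leaf(leaf(q(zero))))).
Decompose h/3: leaf(q(leaf(q(leaf(leaf(q(zero))))))) = Y2,  Z = h(Y2,zero,q(leaf(q(leaf(leaf(q(zero))))))),  A = leaf(zero).
Bind Y2 := leaf(q(leaf(q(leaf(leaf(q(zero))))))); substituting into the one remaining equation that mentions Y2 gives: Z = h(leaf(q(leaf(q(leaf(leaf(q(zero))))))),zero,q(leaf(q(leaf(leaf(q(zero))))))).
Bind Z := h(leaf(q(leaf(q(leaf(leaf(q(zero))))))),zero,q(leaf(q(leaf(leaf(q(zero))))))); no other remaining equation mentions Z.
Bind A := leaf(zero).
MGU = { L ↦ leaf(q(zero)), S ↦ q(leaf(q(leaf(leaf(q(zero)))))), U ↦ leaf(leaf(q(zero))), V ↦ leaf(q(leaf(leaf(q(zero))))), T ↦ zero, X ↦ leaf(q(leaf(leaf(q(zero))))), Y2 ↦ leaf(q(leaf(q(leaf(leaf(q(zero))))))), Z ↦ h(leaf(q(leaf(q(leaf(leaf(q(zero))))))),zero,q(leaf(q(leaf(leaf(q(zero))))))), A ↦ leaf(zero) }, so U ↦ leaf(leaf(q(zero))).

leaf(leaf(q(zero)))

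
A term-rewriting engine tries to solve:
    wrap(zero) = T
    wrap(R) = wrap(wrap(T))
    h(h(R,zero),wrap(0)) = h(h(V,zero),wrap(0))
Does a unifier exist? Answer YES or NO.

YES

Bind T := wrap(zero); substituting into the one remaining equation that mentions T gives: wrap(R) = wrap(wrap(wrap(zero))).
Decompose wrap/1: R = wrap(wrap(zero)).
Bind R := wrap(wrap(zero)); substituting into the remaining equation gives: h(h(wrap(wrap(zero)),zero),wrap(0)) = h(h(V,zero),wrap(0)).
Decompose h/2: h(wrap(wrap(zero)),zero) = h(V,zero),  wrap(0) = wrap(0).
Decompose h/2: wrap(wrap(zero)) = V,  zero = zero.
Bind V := wrap(wrap(zero)); no other remaining equation mentions V.
Delete trivial equation zero = zero.
Delete trivial equation wrap(0) = wrap(0).
No equations remain and no clash or occurs-check failure arose, so a unifier exists.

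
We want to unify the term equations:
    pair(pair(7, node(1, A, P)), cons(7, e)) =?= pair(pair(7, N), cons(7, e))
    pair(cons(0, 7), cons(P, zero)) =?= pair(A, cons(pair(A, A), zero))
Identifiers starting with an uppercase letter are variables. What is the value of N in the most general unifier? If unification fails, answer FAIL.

node(1, cons(0, 7), pair(cons(0, 7), cons(0, 7)))

Decompose pair/2: pair(7, node(1, A, P)) =?= pair(7, N),  cons(7, e) =?= cons(7, e).
Decompose pair/2: 7 =?= 7,  node(1, A, P) =?= N.
Delete trivial equation 7 =?= 7.
Bind N := node(1, A, P); no other remaining equation mentions N.
Delete trivial equation cons(7, e) =?= cons(7, e).
Decompose pair/2: cons(0, 7) =?= A,  cons(P, zero) =?= cons(pair(A, A), zero).
Bind A := cons(0, 7); substituting into the remaining equation gives: cons(P, zero) =?= cons(pair(cons(0, 7), cons(0, 7)), zero). Substituting into the earlier binding gives N := node(1, cons(0, 7), P).
Decompose cons/2: P =?= pair(cons(0, 7), cons(0, 7)),  zero =?= zero.
Bind P := pair(cons(0, 7), cons(0, 7)); no other remaining equation mentions P. Substituting into the earlier binding gives N := node(1, cons(0, 7), pair(cons(0, 7), cons(0, 7))).
Delete trivial equation zero =?= zero.
MGU = { N -> node(1, cons(0, 7), pair(cons(0, 7), cons(0, 7))), A -> cons(0, 7), P -> pair(cons(0, 7), cons(0, 7)) }, so N -> node(1, cons(0, 7), pair(cons(0, 7), cons(0, 7))).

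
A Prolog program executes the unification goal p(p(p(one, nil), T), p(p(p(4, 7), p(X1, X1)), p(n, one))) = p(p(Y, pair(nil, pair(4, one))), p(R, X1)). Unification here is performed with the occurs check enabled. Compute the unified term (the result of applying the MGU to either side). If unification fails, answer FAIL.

p(p(p(one, nil), pair(nil, pair(4, one))), p(p(p(4, 7), p(p(n, one), p(n, one))), p(n, one)))

Decompose p/2: p(p(one, nil), T) = p(Y, pair(nil, pair(4, one))),  p(p(p(4, 7), p(X1, X1)), p(n, one)) = p(R, X1).
Decompose p/2: p(one, nil) = Y,  T = pair(nil, pair(4, one)).
Bind Y := p(one, nil); no other remaining equation mentions Y.
Bind T := pair(nil, pair(4, one)); no other remaining equation mentions T.
Decompose p/2: p(p(4, 7), p(X1, X1)) = R,  p(n, one) = X1.
Bind R := p(p(4, 7), p(X1, X1)); no other remaining equation mentions R.
Bind X1 := p(n, one). Substituting into the earlier binding gives R := p(p(4, 7), p(p(n, one), p(n, one))).
Applying the MGU to either side gives p(p(p(one, nil), pair(nil, pair(4, one))), p(p(p(4, 7), p(p(n, one), p(n, one))), p(n, one))).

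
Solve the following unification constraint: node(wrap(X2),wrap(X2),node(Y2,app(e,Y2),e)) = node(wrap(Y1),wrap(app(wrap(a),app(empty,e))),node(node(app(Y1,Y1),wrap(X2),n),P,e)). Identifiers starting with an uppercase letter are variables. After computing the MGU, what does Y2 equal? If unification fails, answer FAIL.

Decompose node/3: wrap(X2) = wrap(Y1),  wrap(X2) = wrap(app(wrap(a),app(empty,e))),  node(Y2,app(e,Y2),e) = node(node(app(Y1,Y1),wrap(X2),n),P,e).
Decompose wrap/1: X2 = Y1.
Bind X2 := Y1; substituting into the remaining equations gives: wrap(Y1) = wrap(app(wrap(a),app(empty,e))),  node(Y2,app(e,Y2),e) = node(node(app(Y1,Y1),wrap(Y1),n),P,e).
Decompose wrap/1: Y1 = app(wrap(a),app(empty,e)).
Bind Y1 := app(wrap(a),app(empty,e)); substituting into the remaining equation gives: node(Y2,app(e,Y2),e) = node(node(app(app(wrap(a),app(empty,e)),app(wrap(a),app(empty,e))),wrap(app(wrap(a),app(empty,e))),n),P,e). Substituting into the earlier binding gives X2 := app(wrap(a),app(empty,e)).
Decompose node/3: Y2 = node(app(app(wrap(a),app(empty,e)),app(wrap(a),app(empty,e))),wrap(app(wrap(a),app(empty,e))),n),  app(e,Y2) = P,  e = e.
Bind Y2 := node(app(app(wrap(a),app(empty,e)),app(wrap(a),app(empty,e))),wrap(app(wrap(a),app(empty,e))),n); substituting into the one remaining equation that mentions Y2 gives: app(e,node(app(app(wrap(a),app(empty,e)),app(wrap(a),app(empty,e))),wrap(app(wrap(a),app(empty,e))),n)) = P.
Bind P := app(e,node(app(app(wrap(a),app(empty,e)),app(wrap(a),app(empty,e))),wrap(app(wrap(a),app(empty,e))),n)); no other remaining equation mentions P.
Delete trivial equation e = e.
MGU = { X2 -> app(wrap(a),app(empty,e)), Y1 -> app(wrap(a),app(empty,e)), Y2 -> node(app(app(wrap(a),app(empty,e)),app(wrap(a),app(empty,e))),wrap(app(wrap(a),app(empty,e))),n), P -> app(e,node(app(app(wrap(a),app(empty,e)),app(wrap(a),app(empty,e))),wrap(app(wrap(a),app(empty,e))),n)) }, so Y2 -> node(app(app(wrap(a),app(empty,e)),app(wrap(a),app(empty,e))),wrap(app(wrap(a),app(empty,e))),n).

node(app(app(wrap(a),app(empty,e)),app(wrap(a),app(empty,e))),wrap(app(wrap(a),app(empty,e))),n)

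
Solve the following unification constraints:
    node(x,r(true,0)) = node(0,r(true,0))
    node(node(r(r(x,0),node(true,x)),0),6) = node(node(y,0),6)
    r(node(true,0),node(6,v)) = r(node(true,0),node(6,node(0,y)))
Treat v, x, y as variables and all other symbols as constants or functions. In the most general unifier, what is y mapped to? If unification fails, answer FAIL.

r(r(0,0),node(true,0))

Decompose node/2: x = 0,  r(true,0) = r(true,0).
Bind x := 0; substituting into the one remaining equation that mentions x gives: node(node(r(r(0,0),node(true,0)),0),6) = node(node(y,0),6).
Delete trivial equation r(true,0) = r(true,0).
Decompose node/2: node(r(r(0,0),node(true,0)),0) = node(y,0),  6 = 6.
Decompose node/2: r(r(0,0),node(true,0)) = y,  0 = 0.
Bind y := r(r(0,0),node(true,0)); substituting into the one remaining equation that mentions y gives: r(node(true,0),node(6,v)) = r(node(true,0),node(6,node(0,r(r(0,0),node(true,0))))).
Delete trivial equation 0 = 0.
Delete trivial equation 6 = 6.
Decompose r/2: node(true,0) = node(true,0),  node(6,v) = node(6,node(0,r(r(0,0),node(true,0)))).
Delete trivial equation node(true,0) = node(true,0).
Decompose node/2: 6 = 6,  v = node(0,r(r(0,0),node(true,0))).
Delete trivial equation 6 = 6.
Bind v := node(0,r(r(0,0),node(true,0))).
MGU = { x ↦ 0, y ↦ r(r(0,0),node(true,0)), v ↦ node(0,r(r(0,0),node(true,0))) }, so y ↦ r(r(0,0),node(true,0)).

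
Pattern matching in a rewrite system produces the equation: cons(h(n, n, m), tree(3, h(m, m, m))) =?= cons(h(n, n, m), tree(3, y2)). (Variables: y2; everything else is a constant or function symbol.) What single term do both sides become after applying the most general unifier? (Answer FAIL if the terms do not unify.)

cons(h(n, n, m), tree(3, h(m, m, m)))

Decompose cons/2: h(n, n, m) =?= h(n, n, m),  tree(3, h(m, m, m)) =?= tree(3, y2).
Delete trivial equation h(n, n, m) =?= h(n, n, m).
Decompose tree/2: 3 =?= 3,  h(m, m, m) =?= y2.
Delete trivial equation 3 =?= 3.
Bind y2 := h(m, m, m).
Applying the MGU to either side gives cons(h(n, n, m), tree(3, h(m, m, m))).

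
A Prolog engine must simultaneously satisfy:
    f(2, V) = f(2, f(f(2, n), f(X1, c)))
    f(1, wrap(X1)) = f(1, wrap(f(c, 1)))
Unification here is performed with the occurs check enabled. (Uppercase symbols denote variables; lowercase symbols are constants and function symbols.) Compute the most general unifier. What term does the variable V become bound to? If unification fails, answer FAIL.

Decompose f/2: 2 = 2,  V = f(f(2, n), f(X1, c)).
Delete trivial equation 2 = 2.
Bind V := f(f(2, n), f(X1, c)); no other remaining equation mentions V.
Decompose f/2: 1 = 1,  wrap(X1) = wrap(f(c, 1)).
Delete trivial equation 1 = 1.
Decompose wrap/1: X1 = f(c, 1).
Bind X1 := f(c, 1). Substituting into the earlier binding gives V := f(f(2, n), f(f(c, 1), c)).
MGU = { V ↦ f(f(2, n), f(f(c, 1), c)), X1 ↦ f(c, 1) }, so V ↦ f(f(2, n), f(f(c, 1), c)).

f(f(2, n), f(f(c, 1), c))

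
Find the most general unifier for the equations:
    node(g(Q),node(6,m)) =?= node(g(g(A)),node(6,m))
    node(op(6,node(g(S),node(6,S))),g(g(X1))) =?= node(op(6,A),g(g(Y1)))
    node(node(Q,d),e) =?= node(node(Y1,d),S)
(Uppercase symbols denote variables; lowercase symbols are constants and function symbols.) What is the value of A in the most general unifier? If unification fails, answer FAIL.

node(g(e),node(6,e))

Decompose node/2: g(Q) =?= g(g(A)),  node(6,m) =?= node(6,m).
Decompose g/1: Q =?= g(A).
Bind Q := g(A); substituting into the one remaining equation that mentions Q gives: node(node(g(A),d),e) =?= node(node(Y1,d),S).
Delete trivial equation node(6,m) =?= node(6,m).
Decompose node/2: op(6,node(g(S),node(6,S))) =?= op(6,A),  g(g(X1)) =?= g(g(Y1)).
Decompose op/2: 6 =?= 6,  node(g(S),node(6,S)) =?= A.
Delete trivial equation 6 =?= 6.
Bind A := node(g(S),node(6,S)); substituting into the one remaining equation that mentions A gives: node(node(g(node(g(S),node(6,S))),d),e) =?= node(node(Y1,d),S). Substituting into the earlier binding gives Q := g(node(g(S),node(6,S))).
Decompose g/1: g(X1) =?= g(Y1).
Decompose g/1: X1 =?= Y1.
Bind X1 := Y1; no other remaining equation mentions X1.
Decompose node/2: node(g(node(g(S),node(6,S))),d) =?= node(Y1,d),  e =?= S.
Decompose node/2: g(node(g(S),node(6,S))) =?= Y1,  d =?= d.
Bind Y1 := g(node(g(S),node(6,S))); no other remaining equation mentions Y1. Substituting into the earlier binding gives X1 := g(node(g(S),node(6,S))).
Delete trivial equation d =?= d.
Bind S := e. Substituting into the earlier bindings gives Q := g(node(g(e),node(6,e))), A := node(g(e),node(6,e)), X1 := g(node(g(e),node(6,e))), Y1 := g(node(g(e),node(6,e))).
MGU = { Q ↦ g(node(g(e),node(6,e))), A ↦ node(g(e),node(6,e)), X1 ↦ g(node(g(e),node(6,e))), Y1 ↦ g(node(g(e),node(6,e))), S ↦ e }, so A ↦ node(g(e),node(6,e)).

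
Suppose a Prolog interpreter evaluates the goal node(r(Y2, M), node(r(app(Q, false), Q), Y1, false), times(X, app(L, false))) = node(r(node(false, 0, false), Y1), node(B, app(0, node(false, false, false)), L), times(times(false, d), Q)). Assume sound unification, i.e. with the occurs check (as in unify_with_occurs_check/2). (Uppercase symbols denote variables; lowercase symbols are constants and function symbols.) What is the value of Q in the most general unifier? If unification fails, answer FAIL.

app(false, false)

Decompose node/3: r(Y2, M) = r(node(false, 0, false), Y1),  node(r(app(Q, false), Q), Y1, false) = node(B, app(0, node(false, false, false)), L),  times(X, app(L, false)) = times(times(false, d), Q).
Decompose r/2: Y2 = node(false, 0, false),  M = Y1.
Bind Y2 := node(false, 0, false); no other remaining equation mentions Y2.
Bind M := Y1; no other remaining equation mentions M.
Decompose node/3: r(app(Q, false), Q) = B,  Y1 = app(0, node(false, false, false)),  false = L.
Bind B := r(app(Q, false), Q); no other remaining equation mentions B.
Bind Y1 := app(0, node(false, false, false)); no other remaining equation mentions Y1. Substituting into the earlier binding gives M := app(0, node(false, false, false)).
Bind L := false; substituting into the remaining equation gives: times(X, app(false, false)) = times(times(false, d), Q).
Decompose times/2: X = times(false, d),  app(false, false) = Q.
Bind X := times(false, d); no other remaining equation mentions X.
Bind Q := app(false, false). Substituting into the earlier binding gives B := r(app(app(false, false), false), app(false, false)).
MGU = { Y2 -> node(false, 0, false), M -> app(0, node(false, false, false)), B -> r(app(app(false, false), false), app(false, false)), Y1 -> app(0, node(false, false, false)), L -> false, X -> times(false, d), Q -> app(false, false) }, so Q -> app(false, false).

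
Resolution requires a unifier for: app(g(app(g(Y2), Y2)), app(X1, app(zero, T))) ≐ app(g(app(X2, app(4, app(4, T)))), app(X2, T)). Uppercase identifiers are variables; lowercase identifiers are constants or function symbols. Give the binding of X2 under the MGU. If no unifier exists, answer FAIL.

FAIL

Decompose app/2: g(app(g(Y2), Y2)) ≐ g(app(X2, app(4, app(4, T)))),  app(X1, app(zero, T)) ≐ app(X2, T).
Decompose g/1: app(g(Y2), Y2) ≐ app(X2, app(4, app(4, T))).
Decompose app/2: g(Y2) ≐ X2,  Y2 ≐ app(4, app(4, T)).
Bind X2 := g(Y2); substituting into the one remaining equation that mentions X2 gives: app(X1, app(zero, T)) ≐ app(g(Y2), T).
Bind Y2 := app(4, app(4, T)); substituting into the remaining equation gives: app(X1, app(zero, T)) ≐ app(g(app(4, app(4, T))), T). Substituting into the earlier binding gives X2 := g(app(4, app(4, T))).
Decompose app/2: X1 ≐ g(app(4, app(4, T))),  app(zero, T) ≐ T.
Bind X1 := g(app(4, app(4, T))); no other remaining equation mentions X1.
Occurs check fails: T occurs in app(zero, T); the equation T ≐ app(zero, T) has no finite solution.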